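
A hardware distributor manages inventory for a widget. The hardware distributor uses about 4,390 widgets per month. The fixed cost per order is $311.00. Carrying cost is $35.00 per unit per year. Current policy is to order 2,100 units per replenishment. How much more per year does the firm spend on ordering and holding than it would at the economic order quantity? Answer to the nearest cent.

Annual demand D = 4,390 × 12 = 52,680.
EOQ = √(2DS/H) = √(2 × 52,680 × 311 / 35) ≈ 967.57.
Cost at Q* = (D/Q*)S + (Q*/2)H = √(2DSH) ≈ $33,865.08.
Cost at Q = 2,100: (52,680/2,100)×311 + (2,100/2)×35 = $7,801.66 + $36,750.00 = $44,551.66.
Excess = $44,551.66 − $33,865.08 = $10,686.58.

Extra cost ≈ $10,686.58 per year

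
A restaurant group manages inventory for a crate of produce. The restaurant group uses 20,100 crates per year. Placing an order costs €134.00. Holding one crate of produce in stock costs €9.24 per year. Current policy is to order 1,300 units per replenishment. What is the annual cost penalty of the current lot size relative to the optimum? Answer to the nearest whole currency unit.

EOQ = √(2DS/H) = √(2 × 20,100 × 134 / 9.24) ≈ 763.54.
Cost at Q* = (D/Q*)S + (Q*/2)H = √(2DSH) ≈ €7,055.07.
Cost at Q = 1,300: (20,100/1,300)×134 + (1,300/2)×9.24 = €2,071.85 + €6,006.00 = €8,077.85.
Excess = €8,077.85 − €7,055.07 = €1,022.77.

Extra cost ≈ €1,023 per year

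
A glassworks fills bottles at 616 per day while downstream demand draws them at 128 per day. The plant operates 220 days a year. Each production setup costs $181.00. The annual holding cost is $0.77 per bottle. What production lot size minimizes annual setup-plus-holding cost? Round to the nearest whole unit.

Q* ≈ 4,088 bottles

Annual demand D = 128 × 220 = 28,160.
Production build-up factor (1 − d/p) = 1 − 128/616 = 0.7922.
Q* = √(2DS / (H(1 − d/p))) = √(2 × 28,160 × 181 / (0.77 × 0.7922)).
= √(10,193,920 / 0.61) ≈ 4087.951.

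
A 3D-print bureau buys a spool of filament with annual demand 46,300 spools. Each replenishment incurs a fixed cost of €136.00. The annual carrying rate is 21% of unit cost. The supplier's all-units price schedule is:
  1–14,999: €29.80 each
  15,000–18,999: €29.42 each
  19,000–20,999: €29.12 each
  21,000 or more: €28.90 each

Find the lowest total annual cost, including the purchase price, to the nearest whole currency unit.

TC* ≈ €1,388,618

Holding cost per unit per year at price C is H = 0.21·C.
Evaluate total cost at each tier's feasible EOQ or, if the EOQ is below the tier, at the tier's minimum quantity.
EOQ at €29.80 = 1418.6 (feasible in tier 1): TC = 46,300×€29.80 + (46,300/1418.6)×136 + (1418.6/2)×0.21×€29.80 = €1,388,617.54.
EOQ at €29.42 = 1427.7 < 15000, so use break Q=15000: TC = 46,300×€29.42 + (46,300/15000.0)×136 + (15000.0/2)×0.21×€29.42 = €1,408,902.29.
EOQ at €29.12 = 1435.1 < 19000, so use break Q=19000: TC = 46,300×€29.12 + (46,300/19000.0)×136 + (19000.0/2)×0.21×€29.12 = €1,406,681.81.
EOQ at €28.90 = 1440.5 < 21000, so use break Q=21000: TC = 46,300×€28.90 + (46,300/21000.0)×136 + (21000.0/2)×0.21×€28.90 = €1,402,094.35.
Lowest total cost among the candidates is at Q = 1418.6.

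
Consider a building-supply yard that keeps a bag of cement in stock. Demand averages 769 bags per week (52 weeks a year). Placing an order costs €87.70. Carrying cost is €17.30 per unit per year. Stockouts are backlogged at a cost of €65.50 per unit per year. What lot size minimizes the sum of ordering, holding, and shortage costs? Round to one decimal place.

Q* ≈ 715.9 bags

Annual demand D = 769 × 52 = 39,988.
With planned backorders, Q* = √(2DS/H) · √((H+B)/B).
√(2DS/H) = √(2 × 39,988 × 87.7 / 17.3) = 636.732.
√((H+B)/B) = √((17.3+65.5)/65.5) = 1.1243.
Q* ≈ 715.898.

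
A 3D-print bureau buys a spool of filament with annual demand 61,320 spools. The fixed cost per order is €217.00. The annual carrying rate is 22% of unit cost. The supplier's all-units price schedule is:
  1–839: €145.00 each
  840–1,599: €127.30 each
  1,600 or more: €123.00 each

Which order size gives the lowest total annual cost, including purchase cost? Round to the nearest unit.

Q* ≈ 1,600 spools

Holding cost per unit per year at price C is H = 0.22·C.
Evaluate total cost at each tier's feasible EOQ or, if the EOQ is below the tier, at the tier's minimum quantity.
Tier 1 (€145.00): EOQ = 913.4 exceeds tier's upper bound 839, so this tier is dominated.
EOQ at €127.30 = 974.8 (feasible in tier 2): TC = 61,320×€127.30 + (61,320/974.8)×217 + (974.8/2)×0.22×€127.30 = €7,833,336.56.
EOQ at €123.00 = 991.7 < 1600, so use break Q=1600: TC = 61,320×€123.00 + (61,320/1600.0)×217 + (1600.0/2)×0.22×€123.00 = €7,572,324.53.
Lowest total cost is €7,572,324.53 at Q = 1600.0.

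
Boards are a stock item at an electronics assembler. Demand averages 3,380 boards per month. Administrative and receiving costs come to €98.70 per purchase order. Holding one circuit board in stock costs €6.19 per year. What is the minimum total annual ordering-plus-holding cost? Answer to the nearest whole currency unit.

TC* ≈ €7,040

Annual demand D = 3,380 × 12 = 40,560.
EOQ = √(2DS/H) = √(2 × 40,560 × 98.7 / 6.19) ≈ 1137.31.
At Q*, ordering cost (D/Q*)S equals holding cost (Q*/2)H, each = √(DSH/2).
Minimum total = √(2DSH) = √(2 × 40,560 × 98.7 × 6.19) ≈ 7039.922.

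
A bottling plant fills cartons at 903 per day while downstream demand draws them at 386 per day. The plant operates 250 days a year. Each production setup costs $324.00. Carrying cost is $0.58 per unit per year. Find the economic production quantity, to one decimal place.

Annual demand D = 386 × 250 = 96,500.
Production build-up factor (1 − d/p) = 1 − 386/903 = 0.5725.
Q* = √(2DS / (H(1 − d/p))) = √(2 × 96,500 × 324 / (0.58 × 0.5725)).
= √(62,532,000 / 0.3321) ≈ 13722.580.

Q* ≈ 13,722.6 cartons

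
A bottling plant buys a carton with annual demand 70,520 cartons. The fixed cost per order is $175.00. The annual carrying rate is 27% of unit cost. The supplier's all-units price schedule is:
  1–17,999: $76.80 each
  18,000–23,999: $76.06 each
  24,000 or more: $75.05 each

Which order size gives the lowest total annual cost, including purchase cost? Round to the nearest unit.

Holding cost per unit per year at price C is H = 0.27·C.
Evaluate total cost at each tier's feasible EOQ or, if the EOQ is below the tier, at the tier's minimum quantity.
EOQ at $76.80 = 1091.0 (feasible in tier 1): TC = 70,520×$76.80 + (70,520/1091.0)×175 + (1091.0/2)×0.27×$76.80 = $5,438,559.13.
EOQ at $76.06 = 1096.3 < 18000, so use break Q=18000: TC = 70,520×$76.06 + (70,520/18000.0)×175 + (18000.0/2)×0.27×$76.06 = $5,549,262.61.
EOQ at $75.05 = 1103.7 < 24000, so use break Q=24000: TC = 70,520×$75.05 + (70,520/24000.0)×175 + (24000.0/2)×0.27×$75.05 = $5,536,202.21.
Lowest total cost is $5,438,559.13 at Q = 1091.0.

Q* ≈ 1,091 cartons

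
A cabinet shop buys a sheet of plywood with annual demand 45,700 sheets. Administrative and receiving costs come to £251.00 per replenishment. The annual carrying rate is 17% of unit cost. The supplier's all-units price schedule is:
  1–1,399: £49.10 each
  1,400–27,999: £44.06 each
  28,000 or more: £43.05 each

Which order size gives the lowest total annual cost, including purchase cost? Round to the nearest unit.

Q* ≈ 1,750 sheets

Holding cost per unit per year at price C is H = 0.17·C.
For each price level, check whether its EOQ is feasible; otherwise the best quantity at that price is the breakpoint.
Tier 1 (£49.10): EOQ = 1657.8 exceeds tier's upper bound 1399, so this tier is dominated.
EOQ at £44.06 = 1750.1 (feasible in tier 2): TC = 45,700×£44.06 + (45,700/1750.1)×251 + (1750.1/2)×0.17×£44.06 = £2,026,650.61.
EOQ at £43.05 = 1770.5 < 28000, so use break Q=28000: TC = 45,700×£43.05 + (45,700/28000.0)×251 + (28000.0/2)×0.17×£43.05 = £2,070,253.67.
Lowest total cost is £2,026,650.61 at Q = 1750.1.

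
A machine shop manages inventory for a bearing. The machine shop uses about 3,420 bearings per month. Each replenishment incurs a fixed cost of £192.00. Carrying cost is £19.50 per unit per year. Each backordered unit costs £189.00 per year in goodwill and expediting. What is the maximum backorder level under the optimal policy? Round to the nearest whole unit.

S* ≈ 88 bearings

Annual demand D = 3,420 × 12 = 41,040.
With planned backorders, Q* = √(2DS/H) · √((H+B)/B).
√(2DS/H) = √(2 × 41,040 × 192 / 19.5) = 898.984.
√((H+B)/B) = √((19.5+189)/189) = 1.0503.
Q* ≈ 944.222.
S* = Q* · H/(H+B) = 944.222 × 19.5/208.5 ≈ 88.309.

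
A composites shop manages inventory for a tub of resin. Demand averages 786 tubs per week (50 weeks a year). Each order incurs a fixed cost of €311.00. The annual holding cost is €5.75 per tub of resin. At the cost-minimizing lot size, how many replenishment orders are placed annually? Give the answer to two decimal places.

Annual demand D = 786 × 50 = 39,300.
Q* = √(2DS/H) = √(2 × 39,300 × 311 / 5.75) ≈ 2061.85.
Orders per year = D / Q* = 39,300 / 2061.85 ≈ 19.061.

N ≈ 19.06 orders per year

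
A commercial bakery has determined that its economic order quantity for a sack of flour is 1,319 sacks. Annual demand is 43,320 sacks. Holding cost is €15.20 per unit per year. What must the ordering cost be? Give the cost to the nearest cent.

S ≈ €305.22

Invert the EOQ relation Q*² = 2DS/H.
From Q* = √(2DS/H): S = Q*²H / (2D) = 1,319² × 15.2 / (2 × 43,320) = 305.2212.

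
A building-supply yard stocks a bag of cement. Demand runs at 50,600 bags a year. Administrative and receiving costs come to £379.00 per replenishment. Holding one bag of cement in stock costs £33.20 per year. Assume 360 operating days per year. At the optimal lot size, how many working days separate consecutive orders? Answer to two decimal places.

Q* = √(2DS/H) = √(2 × 50,600 × 379 / 33.2) ≈ 1074.83.
Cycle time = Q*/D × 360 = 1074.83 / 50,600 × 360 ≈ 7.647 days.

T ≈ 7.65 days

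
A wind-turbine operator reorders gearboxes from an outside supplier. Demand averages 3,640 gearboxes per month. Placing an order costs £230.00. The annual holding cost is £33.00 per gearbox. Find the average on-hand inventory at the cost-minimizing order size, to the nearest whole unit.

Annual demand D = 3,640 × 12 = 43,680.
Q* = √(2DS/H) = √(2 × 43,680 × 230 / 33) ≈ 780.30.
Average inventory = Q*/2 ≈ 780.30 / 2 = 390.151.

Average inventory ≈ 390 gearboxes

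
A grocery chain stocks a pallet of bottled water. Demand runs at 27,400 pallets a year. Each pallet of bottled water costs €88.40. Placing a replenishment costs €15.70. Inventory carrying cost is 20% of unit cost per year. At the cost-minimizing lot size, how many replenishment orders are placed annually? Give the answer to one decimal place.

Holding cost H = 0.20 × €88.40 = €17.6800 per unit per year.
EOQ = √(2DS/H) = √(2 × 27,400 × 15.7 / 17.68) ≈ 220.60.
Orders per year = D / Q* = 27,400 / 220.60 ≈ 124.209.

N ≈ 124.2 orders per year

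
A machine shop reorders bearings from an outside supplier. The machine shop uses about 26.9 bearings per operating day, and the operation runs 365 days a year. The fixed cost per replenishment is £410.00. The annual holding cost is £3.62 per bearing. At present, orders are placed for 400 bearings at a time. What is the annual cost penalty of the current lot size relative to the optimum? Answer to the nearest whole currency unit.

Extra cost ≈ £5,389 per year

Annual demand D = 26.9 × 365 = 9,818.5.
EOQ = √(2DS/H) = √(2 × 9,818.5 × 410 / 3.62) ≈ 1491.34.
Cost at Q* = (D/Q*)S + (Q*/2)H = √(2DSH) ≈ £5,398.63.
Cost at Q = 400: (9,818.5/400)×410 + (400/2)×3.62 = £10,063.96 + £724.00 = £10,787.96.
Excess = £10,787.96 − £5,398.63 = £5,389.33.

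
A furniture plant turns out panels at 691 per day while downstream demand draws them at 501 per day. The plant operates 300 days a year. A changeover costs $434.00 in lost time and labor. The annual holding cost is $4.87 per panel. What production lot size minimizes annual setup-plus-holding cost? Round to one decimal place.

Q* ≈ 9,870.5 panels

Annual demand D = 501 × 300 = 150,300.
Production build-up factor (1 − d/p) = 1 − 501/691 = 0.2750.
Q* = √(2DS / (H(1 − d/p))) = √(2 × 150,300 × 434 / (4.87 × 0.2750)).
= √(130,460,400 / 1.3391) ≈ 9870.453.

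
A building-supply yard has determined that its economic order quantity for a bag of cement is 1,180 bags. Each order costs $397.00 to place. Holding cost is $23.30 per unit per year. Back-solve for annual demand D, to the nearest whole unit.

D ≈ 40,860 bags per year

Invert the EOQ relation Q*² = 2DS/H.
From Q* = √(2DS/H): D = Q*²H / (2S) = 1,180² × 23.3 / (2 × 397) = 40860.101.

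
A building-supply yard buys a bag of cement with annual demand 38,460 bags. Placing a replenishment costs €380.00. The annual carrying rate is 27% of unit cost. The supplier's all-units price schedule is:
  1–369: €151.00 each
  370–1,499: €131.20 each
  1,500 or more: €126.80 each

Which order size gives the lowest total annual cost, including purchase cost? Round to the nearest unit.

Q* ≈ 1,500 bags

Holding cost per unit per year at price C is H = 0.27·C.
Evaluate total cost at each tier's feasible EOQ or, if the EOQ is below the tier, at the tier's minimum quantity.
Tier 1 (€151.00): EOQ = 846.7 exceeds tier's upper bound 369, so this tier is dominated.
EOQ at €131.20 = 908.4 (feasible in tier 2): TC = 38,460×€131.20 + (38,460/908.4)×380 + (908.4/2)×0.27×€131.20 = €5,078,130.09.
EOQ at €126.80 = 924.0 < 1500, so use break Q=1500: TC = 38,460×€126.80 + (38,460/1500.0)×380 + (1500.0/2)×0.27×€126.80 = €4,912,148.20.
Lowest total cost is €4,912,148.20 at Q = 1500.0.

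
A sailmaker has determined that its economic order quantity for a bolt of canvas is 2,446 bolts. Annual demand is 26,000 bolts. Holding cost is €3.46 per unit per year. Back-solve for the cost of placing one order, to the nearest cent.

The basic EOQ model gives Q* = √(2DS/H); rearrange for the unknown.
From Q* = √(2DS/H): S = Q*²H / (2D) = 2,446² × 3.46 / (2 × 26,000) = 398.0940.

S ≈ €398.09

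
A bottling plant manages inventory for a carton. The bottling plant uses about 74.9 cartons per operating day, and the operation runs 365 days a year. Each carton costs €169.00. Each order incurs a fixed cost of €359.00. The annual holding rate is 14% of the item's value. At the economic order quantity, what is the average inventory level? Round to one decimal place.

Average inventory ≈ 455.4 cartons

Annual demand D = 74.9 × 365 = 27,338.5.
Holding cost H = 0.14 × €169.00 = €23.6600 per unit per year.
Q* = √(2DS/H) = √(2 × 27,338.5 × 359 / 23.66) ≈ 910.84.
Average inventory = Q*/2 ≈ 910.84 / 2 = 455.420.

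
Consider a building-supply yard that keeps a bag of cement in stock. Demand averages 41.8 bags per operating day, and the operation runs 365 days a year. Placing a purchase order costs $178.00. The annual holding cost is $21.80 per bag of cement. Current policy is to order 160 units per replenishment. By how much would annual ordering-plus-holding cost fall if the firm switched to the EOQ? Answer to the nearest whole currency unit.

Extra cost ≈ $7,836 per year

Annual demand D = 41.8 × 365 = 15,257.
EOQ = √(2DS/H) = √(2 × 15,257 × 178 / 21.8) ≈ 499.15.
Cost at Q* = (D/Q*)S + (Q*/2)H = √(2DSH) ≈ $10,881.48.
Cost at Q = 160: (15,257/160)×178 + (160/2)×21.8 = $16,973.41 + $1,744.00 = $18,717.41.
Excess = $18,717.41 − $10,881.48 = $7,835.94.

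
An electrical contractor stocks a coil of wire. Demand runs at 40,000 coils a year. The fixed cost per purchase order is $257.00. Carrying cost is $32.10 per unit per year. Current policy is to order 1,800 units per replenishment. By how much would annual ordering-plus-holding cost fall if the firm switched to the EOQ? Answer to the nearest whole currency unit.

EOQ = √(2DS/H) = √(2 × 40,000 × 257 / 32.1) ≈ 800.31.
Cost at Q* = (D/Q*)S + (Q*/2)H = √(2DSH) ≈ $25,690.00.
Cost at Q = 1,800: (40,000/1,800)×257 + (1,800/2)×32.1 = $5,711.11 + $28,890.00 = $34,601.11.
Excess = $34,601.11 − $25,690.00 = $8,911.11.

Extra cost ≈ $8,911 per year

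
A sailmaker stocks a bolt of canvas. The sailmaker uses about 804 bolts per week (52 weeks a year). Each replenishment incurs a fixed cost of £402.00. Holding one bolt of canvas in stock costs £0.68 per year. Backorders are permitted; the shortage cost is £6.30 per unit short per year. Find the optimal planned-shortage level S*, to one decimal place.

Annual demand D = 804 × 52 = 41,808.
With planned backorders, Q* = √(2DS/H) · √((H+B)/B).
√(2DS/H) = √(2 × 41,808 × 402 / 0.68) = 7030.776.
√((H+B)/B) = √((0.68+6.3)/6.3) = 1.0526.
Q* ≈ 7400.494.
S* = Q* · H/(H+B) = 7400.494 × 0.68/6.98 ≈ 720.965.

S* ≈ 721.0 bolts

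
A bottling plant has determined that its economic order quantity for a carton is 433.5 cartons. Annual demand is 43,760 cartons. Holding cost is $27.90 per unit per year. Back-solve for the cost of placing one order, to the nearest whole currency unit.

Squaring Q* = √(2DS/H) gives Q*² = 2DS/H.
From Q* = √(2DS/H): S = Q*²H / (2D) = 433.5² × 27.9 / (2 × 43,760) = 59.9067.

S ≈ $60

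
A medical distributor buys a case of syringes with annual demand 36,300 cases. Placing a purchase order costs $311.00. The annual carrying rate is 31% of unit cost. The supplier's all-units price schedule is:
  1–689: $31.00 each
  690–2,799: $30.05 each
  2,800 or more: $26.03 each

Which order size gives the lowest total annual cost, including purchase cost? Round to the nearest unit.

Holding cost per unit per year at price C is H = 0.31·C.
For each price level, check whether its EOQ is feasible; otherwise the best quantity at that price is the breakpoint.
Tier 1 ($31.00): EOQ = 1532.8 exceeds tier's upper bound 689, so this tier is dominated.
EOQ at $30.05 = 1556.8 (feasible in tier 2): TC = 36,300×$30.05 + (36,300/1556.8)×311 + (1556.8/2)×0.31×$30.05 = $1,105,317.79.
EOQ at $26.03 = 1672.7 < 2800, so use break Q=2800: TC = 36,300×$26.03 + (36,300/2800.0)×311 + (2800.0/2)×0.31×$26.03 = $960,217.91.
Lowest total cost is $960,217.91 at Q = 2800.0.

Q* ≈ 2,800 cases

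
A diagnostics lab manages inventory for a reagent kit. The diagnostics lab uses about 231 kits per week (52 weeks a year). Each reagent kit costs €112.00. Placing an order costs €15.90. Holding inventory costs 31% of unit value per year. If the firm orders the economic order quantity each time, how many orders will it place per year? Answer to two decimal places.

Annual demand D = 231 × 52 = 12,012.
Holding cost H = 0.31 × €112.00 = €34.7200 per unit per year.
Q* = √(2DS/H) = √(2 × 12,012 × 15.9 / 34.72) ≈ 104.89.
Orders per year = D / Q* = 12,012 / 104.89 ≈ 114.521.

N ≈ 114.52 orders per year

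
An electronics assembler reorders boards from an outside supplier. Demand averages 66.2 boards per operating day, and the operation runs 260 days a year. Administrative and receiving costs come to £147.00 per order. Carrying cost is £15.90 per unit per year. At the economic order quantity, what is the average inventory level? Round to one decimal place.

Average inventory ≈ 282.1 boards

Annual demand D = 66.2 × 260 = 17,212.
Q* = √(2DS/H) = √(2 × 17,212 × 147 / 15.9) ≈ 564.15.
Average inventory = Q*/2 ≈ 564.15 / 2 = 282.073.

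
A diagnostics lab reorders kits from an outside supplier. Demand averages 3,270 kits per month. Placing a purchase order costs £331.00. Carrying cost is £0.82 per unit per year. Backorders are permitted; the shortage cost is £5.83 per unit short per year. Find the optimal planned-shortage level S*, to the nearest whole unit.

S* ≈ 741 kits

Annual demand D = 3,270 × 12 = 39,240.
With planned backorders, Q* = √(2DS/H) · √((H+B)/B).
√(2DS/H) = √(2 × 39,240 × 331 / 0.82) = 5628.421.
√((H+B)/B) = √((0.82+5.83)/5.83) = 1.0680.
Q* ≈ 6011.227.
S* = Q* · H/(H+B) = 6011.227 × 0.82/6.65 ≈ 741.234.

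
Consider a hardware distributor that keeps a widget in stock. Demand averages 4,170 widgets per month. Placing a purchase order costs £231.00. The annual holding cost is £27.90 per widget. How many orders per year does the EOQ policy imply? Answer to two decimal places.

Annual demand D = 4,170 × 12 = 50,040.
EOQ = √(2DS/H) = √(2 × 50,040 × 231 / 27.9) ≈ 910.29.
Orders per year = D / Q* = 50,040 / 910.29 ≈ 54.972.

N ≈ 54.97 orders per year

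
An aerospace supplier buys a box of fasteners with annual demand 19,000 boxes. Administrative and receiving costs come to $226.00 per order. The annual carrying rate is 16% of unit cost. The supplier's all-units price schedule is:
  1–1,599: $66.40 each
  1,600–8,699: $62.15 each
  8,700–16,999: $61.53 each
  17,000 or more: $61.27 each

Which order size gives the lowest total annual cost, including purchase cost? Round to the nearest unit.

Holding cost per unit per year at price C is H = 0.16·C.
Candidates are each tier's EOQ (if it falls in that tier) and each price-break quantity.
EOQ at $66.40 = 899.1 (feasible in tier 1): TC = 19,000×$66.40 + (19,000/899.1)×226 + (899.1/2)×0.16×$66.40 = $1,271,151.91.
EOQ at $62.15 = 929.3 < 1600, so use break Q=1600: TC = 19,000×$62.15 + (19,000/1600.0)×226 + (1600.0/2)×0.16×$62.15 = $1,191,488.95.
EOQ at $61.53 = 934.0 < 8700, so use break Q=8700: TC = 19,000×$61.53 + (19,000/8700.0)×226 + (8700.0/2)×0.16×$61.53 = $1,212,388.44.
EOQ at $61.27 = 936.0 < 17000, so use break Q=17000: TC = 19,000×$61.27 + (19,000/17000.0)×226 + (17000.0/2)×0.16×$61.27 = $1,247,709.79.
Lowest total cost is $1,191,488.95 at Q = 1600.0.

Q* ≈ 1,600 boxes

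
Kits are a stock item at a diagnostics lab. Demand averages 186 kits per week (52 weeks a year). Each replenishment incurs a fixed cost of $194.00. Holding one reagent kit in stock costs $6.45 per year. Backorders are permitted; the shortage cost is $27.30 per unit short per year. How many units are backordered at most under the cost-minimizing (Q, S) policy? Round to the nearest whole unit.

S* ≈ 162 kits

Annual demand D = 186 × 52 = 9,672.
With planned backorders, Q* = √(2DS/H) · √((H+B)/B).
√(2DS/H) = √(2 × 9,672 × 194 / 6.45) = 762.771.
√((H+B)/B) = √((6.45+27.3)/27.3) = 1.1119.
Q* ≈ 848.105.
S* = Q* · H/(H+B) = 848.105 × 6.45/33.75 ≈ 162.082.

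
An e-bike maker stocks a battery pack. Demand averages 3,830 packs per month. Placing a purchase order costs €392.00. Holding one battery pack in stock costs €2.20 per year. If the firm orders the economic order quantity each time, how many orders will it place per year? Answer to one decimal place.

N ≈ 11.4 orders per year

Annual demand D = 3,830 × 12 = 45,960.
EOQ = √(2DS/H) = √(2 × 45,960 × 392 / 2.2) ≈ 4047.03.
Orders per year = D / Q* = 45,960 / 4047.03 ≈ 11.356.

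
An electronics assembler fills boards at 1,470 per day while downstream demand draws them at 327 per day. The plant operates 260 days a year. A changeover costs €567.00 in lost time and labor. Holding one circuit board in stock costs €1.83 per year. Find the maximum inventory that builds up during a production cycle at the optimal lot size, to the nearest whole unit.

I_max ≈ 6,400 boards

Annual demand D = 327 × 260 = 85,020.
Production build-up factor (1 − d/p) = 1 − 327/1,470 = 0.7776.
Q* = √(2DS / (H(1 − d/p))) = √(2 × 85,020 × 567 / (1.83 × 0.7776)).
= √(96,412,680 / 1.4229) ≈ 8231.464.
Maximum inventory = Q*(1 − d/p) = 8231.464 × 0.7776 ≈ 6400.383.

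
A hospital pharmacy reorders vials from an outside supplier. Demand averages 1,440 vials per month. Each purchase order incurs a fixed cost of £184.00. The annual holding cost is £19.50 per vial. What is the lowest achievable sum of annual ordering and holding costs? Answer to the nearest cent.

TC* ≈ £11,135.59

Annual demand D = 1,440 × 12 = 17,280.
The optimal lot size = √(2DS/H) = √(2 × 17,280 × 184 / 19.5) ≈ 571.06.
At the optimum the two cost components are equal, so total cost = 2·(Q*/2)H = Q*·H.
Minimum total = √(2DSH) = √(2 × 17,280 × 184 × 19.5) ≈ 11135.586.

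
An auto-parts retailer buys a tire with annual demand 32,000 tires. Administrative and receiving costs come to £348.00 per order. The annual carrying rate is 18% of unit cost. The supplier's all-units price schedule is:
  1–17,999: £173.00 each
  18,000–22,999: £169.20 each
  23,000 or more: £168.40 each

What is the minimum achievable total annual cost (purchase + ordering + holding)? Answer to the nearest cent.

Holding cost per unit per year at price C is H = 0.18·C.
Evaluate total cost at each tier's feasible EOQ or, if the EOQ is below the tier, at the tier's minimum quantity.
EOQ at £173.00 = 845.7 (feasible in tier 1): TC = 32,000×£173.00 + (32,000/845.7)×348 + (845.7/2)×0.18×£173.00 = £5,562,335.34.
EOQ at £169.20 = 855.2 < 18000, so use break Q=18000: TC = 32,000×£169.20 + (32,000/18000.0)×348 + (18000.0/2)×0.18×£169.20 = £5,689,122.67.
EOQ at £168.40 = 857.2 < 23000, so use break Q=23000: TC = 32,000×£168.40 + (32,000/23000.0)×348 + (23000.0/2)×0.18×£168.40 = £5,737,872.17.
Lowest total cost among the candidates is at Q = 845.7.

TC* ≈ £5,562,335.34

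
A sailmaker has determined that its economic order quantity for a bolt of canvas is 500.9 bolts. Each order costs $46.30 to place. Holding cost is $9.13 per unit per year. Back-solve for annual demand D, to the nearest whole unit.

The basic EOQ model gives Q* = √(2DS/H); rearrange for the unknown.
From Q* = √(2DS/H): D = Q*²H / (2S) = 500.9² × 9.13 / (2 × 46.3) = 24737.844.

D ≈ 24,738 bolts per year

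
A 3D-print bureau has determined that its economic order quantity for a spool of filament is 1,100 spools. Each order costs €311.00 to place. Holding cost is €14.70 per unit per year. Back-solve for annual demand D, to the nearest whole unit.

D ≈ 28,596 spools per year

Invert the EOQ relation Q*² = 2DS/H.
From Q* = √(2DS/H): D = Q*²H / (2S) = 1,100² × 14.7 / (2 × 311) = 28596.463.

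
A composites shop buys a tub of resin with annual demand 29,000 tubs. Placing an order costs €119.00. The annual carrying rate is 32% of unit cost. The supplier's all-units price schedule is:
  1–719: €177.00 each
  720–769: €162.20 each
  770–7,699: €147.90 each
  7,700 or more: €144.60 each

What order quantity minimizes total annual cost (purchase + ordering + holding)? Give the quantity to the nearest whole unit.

Holding cost per unit per year at price C is H = 0.32·C.
Candidates are each tier's EOQ (if it falls in that tier) and each price-break quantity.
EOQ at €177.00 = 349.1 (feasible in tier 1): TC = 29,000×€177.00 + (29,000/349.1)×119 + (349.1/2)×0.32×€177.00 = €5,152,771.93.
EOQ at €162.20 = 364.7 < 720, so use break Q=720: TC = 29,000×€162.20 + (29,000/720.0)×119 + (720.0/2)×0.32×€162.20 = €4,727,278.50.
EOQ at €147.90 = 381.9 < 770, so use break Q=770: TC = 29,000×€147.90 + (29,000/770.0)×119 + (770.0/2)×0.32×€147.90 = €4,311,803.10.
EOQ at €144.60 = 386.2 < 7700, so use break Q=7700: TC = 29,000×€144.60 + (29,000/7700.0)×119 + (7700.0/2)×0.32×€144.60 = €4,371,995.38.
Lowest total cost is €4,311,803.10 at Q = 770.0.

Q* ≈ 770 tubs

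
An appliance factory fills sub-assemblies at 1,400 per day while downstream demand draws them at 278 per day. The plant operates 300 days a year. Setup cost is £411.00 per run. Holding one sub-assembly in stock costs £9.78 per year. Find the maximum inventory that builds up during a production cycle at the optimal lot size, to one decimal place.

I_max ≈ 2,370.2 sub-assemblies

Annual demand D = 278 × 300 = 83,400.
Production build-up factor (1 − d/p) = 1 − 278/1,400 = 0.8014.
Q* = √(2DS / (H(1 − d/p))) = √(2 × 83,400 × 411 / (9.78 × 0.8014)).
= √(68,554,800 / 7.838) ≈ 2957.448.
Maximum inventory = Q*(1 − d/p) = 2957.448 × 0.8014 ≈ 2370.183.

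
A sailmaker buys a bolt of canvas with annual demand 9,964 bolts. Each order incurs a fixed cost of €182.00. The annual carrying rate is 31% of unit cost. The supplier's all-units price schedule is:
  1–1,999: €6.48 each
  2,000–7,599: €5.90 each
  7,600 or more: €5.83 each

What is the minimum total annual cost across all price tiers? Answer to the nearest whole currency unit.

TC* ≈ €61,523

Holding cost per unit per year at price C is H = 0.31·C.
For each price level, check whether its EOQ is feasible; otherwise the best quantity at that price is the breakpoint.
EOQ at €6.48 = 1343.7 (feasible in tier 1): TC = 9,964×€6.48 + (9,964/1343.7)×182 + (1343.7/2)×0.31×€6.48 = €67,265.93.
EOQ at €5.90 = 1408.2 < 2000, so use break Q=2000: TC = 9,964×€5.90 + (9,964/2000.0)×182 + (2000.0/2)×0.31×€5.90 = €61,523.32.
EOQ at €5.83 = 1416.6 < 7600, so use break Q=7600: TC = 9,964×€5.83 + (9,964/7600.0)×182 + (7600.0/2)×0.31×€5.83 = €65,196.47.
Lowest total cost among the candidates is at Q = 2000.0.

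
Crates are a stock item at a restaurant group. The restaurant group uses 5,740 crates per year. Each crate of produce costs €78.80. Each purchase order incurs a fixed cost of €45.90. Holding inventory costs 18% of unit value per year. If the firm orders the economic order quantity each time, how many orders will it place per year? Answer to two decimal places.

N ≈ 29.78 orders per year

Holding cost H = 0.18 × €78.80 = €14.1840 per unit per year.
Q* = √(2DS/H) = √(2 × 5,740 × 45.9 / 14.184) ≈ 192.74.
Orders per year = D / Q* = 5,740 / 192.74 ≈ 29.781.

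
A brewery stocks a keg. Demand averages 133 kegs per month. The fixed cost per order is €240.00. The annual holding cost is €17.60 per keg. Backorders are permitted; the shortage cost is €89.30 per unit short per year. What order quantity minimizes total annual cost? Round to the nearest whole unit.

Q* ≈ 228 kegs

Annual demand D = 133 × 12 = 1,596.
With planned backorders, Q* = √(2DS/H) · √((H+B)/B).
√(2DS/H) = √(2 × 1,596 × 240 / 17.6) = 208.632.
√((H+B)/B) = √((17.6+89.3)/89.3) = 1.0941.
Q* ≈ 228.267.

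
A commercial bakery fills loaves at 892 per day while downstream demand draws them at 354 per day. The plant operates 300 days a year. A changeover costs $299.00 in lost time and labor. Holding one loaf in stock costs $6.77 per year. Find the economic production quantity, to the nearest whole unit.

Q* ≈ 3,944 loaves

Annual demand D = 354 × 300 = 106,200.
Production build-up factor (1 − d/p) = 1 − 354/892 = 0.6031.
Q* = √(2DS / (H(1 − d/p))) = √(2 × 106,200 × 299 / (6.77 × 0.6031)).
= √(63,507,600 / 4.0833) ≈ 3943.754.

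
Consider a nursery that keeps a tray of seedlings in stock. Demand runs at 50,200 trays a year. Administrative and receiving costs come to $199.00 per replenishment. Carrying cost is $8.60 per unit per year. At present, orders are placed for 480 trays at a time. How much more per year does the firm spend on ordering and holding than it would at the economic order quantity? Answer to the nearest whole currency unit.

Extra cost ≈ $9,768 per year

EOQ = √(2DS/H) = √(2 × 50,200 × 199 / 8.6) ≈ 1524.21.
Cost at Q* = (D/Q*)S + (Q*/2)H = √(2DSH) ≈ $13,108.19.
Cost at Q = 480: (50,200/480)×199 + (480/2)×8.6 = $20,812.08 + $2,064.00 = $22,876.08.
Excess = $22,876.08 − $13,108.19 = $9,767.90.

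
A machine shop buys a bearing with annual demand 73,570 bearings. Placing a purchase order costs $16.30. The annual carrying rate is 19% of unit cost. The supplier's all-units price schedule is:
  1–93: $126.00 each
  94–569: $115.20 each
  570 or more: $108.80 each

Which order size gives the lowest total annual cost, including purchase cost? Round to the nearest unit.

Holding cost per unit per year at price C is H = 0.19·C.
Candidates are each tier's EOQ (if it falls in that tier) and each price-break quantity.
Tier 1 ($126.00): EOQ = 316.5 exceeds tier's upper bound 93, so this tier is dominated.
EOQ at $115.20 = 331.0 (feasible in tier 2): TC = 73,570×$115.20 + (73,570/331.0)×16.3 + (331.0/2)×0.19×$115.20 = $8,482,509.40.
EOQ at $108.80 = 340.6 < 570, so use break Q=570: TC = 73,570×$108.80 + (73,570/570.0)×16.3 + (570.0/2)×0.19×$108.80 = $8,012,411.36.
Lowest total cost is $8,012,411.36 at Q = 570.0.

Q* ≈ 570 bearings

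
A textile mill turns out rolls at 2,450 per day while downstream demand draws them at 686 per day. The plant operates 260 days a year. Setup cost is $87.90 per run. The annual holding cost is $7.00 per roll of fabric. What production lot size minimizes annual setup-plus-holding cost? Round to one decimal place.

Q* ≈ 2,494.3 rolls

Annual demand D = 686 × 260 = 178,360.
Production build-up factor (1 − d/p) = 1 − 686/2,450 = 0.7200.
Q* = √(2DS / (H(1 − d/p))) = √(2 × 178,360 × 87.9 / (7 × 0.7200)).
= √(31,355,688 / 5.04) ≈ 2494.267.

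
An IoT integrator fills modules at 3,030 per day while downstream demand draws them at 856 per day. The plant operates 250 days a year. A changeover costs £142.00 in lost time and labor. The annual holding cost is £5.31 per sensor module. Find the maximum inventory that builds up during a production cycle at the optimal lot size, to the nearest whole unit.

Annual demand D = 856 × 250 = 214,000.
Production build-up factor (1 − d/p) = 1 − 856/3,030 = 0.7175.
Q* = √(2DS / (H(1 − d/p))) = √(2 × 214,000 × 142 / (5.31 × 0.7175)).
= √(60,776,000 / 3.8099) ≈ 3994.021.
Maximum inventory = Q*(1 − d/p) = 3994.021 × 0.7175 ≈ 2865.677.

I_max ≈ 2,866 modules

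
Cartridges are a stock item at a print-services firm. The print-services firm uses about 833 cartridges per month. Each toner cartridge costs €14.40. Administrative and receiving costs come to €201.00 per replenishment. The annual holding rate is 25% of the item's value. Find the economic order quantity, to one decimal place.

Annual demand D = 833 × 12 = 9,996.
Holding cost H = 0.25 × €14.40 = €3.6000 per unit per year.
EOQ = √(2DS / H) = √(2 × 9,996 × 201 / 3.6).
= √(4,018,392 / 3.6) = √1,116,220 ≈ 1056.513.

Q* ≈ 1,056.5 cartridges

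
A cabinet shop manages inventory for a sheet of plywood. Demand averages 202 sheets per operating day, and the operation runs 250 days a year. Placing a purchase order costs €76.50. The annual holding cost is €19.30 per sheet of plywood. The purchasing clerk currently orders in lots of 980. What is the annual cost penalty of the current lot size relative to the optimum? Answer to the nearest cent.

Annual demand D = 202 × 250 = 50,500.
EOQ = √(2DS/H) = √(2 × 50,500 × 76.5 / 19.3) ≈ 632.72.
Cost at Q* = (D/Q*)S + (Q*/2)H = √(2DSH) ≈ €12,211.53.
Cost at Q = 980: (50,500/980)×76.5 + (980/2)×19.3 = €3,942.09 + €9,457.00 = €13,399.09.
Excess = €13,399.09 − €12,211.53 = €1,187.56.

Extra cost ≈ €1,187.56 per year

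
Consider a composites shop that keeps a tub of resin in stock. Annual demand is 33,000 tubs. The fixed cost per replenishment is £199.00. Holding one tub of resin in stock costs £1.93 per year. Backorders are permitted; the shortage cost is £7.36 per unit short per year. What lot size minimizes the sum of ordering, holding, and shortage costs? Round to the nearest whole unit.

With planned backorders, Q* = √(2DS/H) · √((H+B)/B).
√(2DS/H) = √(2 × 33,000 × 199 / 1.93) = 2608.674.
√((H+B)/B) = √((1.93+7.36)/7.36) = 1.1235.
Q* ≈ 2930.818.

Q* ≈ 2,931 tubs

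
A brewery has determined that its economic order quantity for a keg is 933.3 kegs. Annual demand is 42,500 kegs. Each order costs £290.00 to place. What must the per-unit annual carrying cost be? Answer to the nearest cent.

The basic EOQ model gives Q* = √(2DS/H); rearrange for the unknown.
From Q* = √(2DS/H): H = 2DS / Q*² = 2 × 42,500 × 290 / 933.3² = 28.2992.

H ≈ £28.30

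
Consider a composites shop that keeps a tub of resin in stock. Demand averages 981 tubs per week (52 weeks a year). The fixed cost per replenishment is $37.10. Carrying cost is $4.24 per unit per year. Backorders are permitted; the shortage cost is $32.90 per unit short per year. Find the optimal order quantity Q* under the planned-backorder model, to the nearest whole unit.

Annual demand D = 981 × 52 = 51,012.
With planned backorders, Q* = √(2DS/H) · √((H+B)/B).
√(2DS/H) = √(2 × 51,012 × 37.1 / 4.24) = 944.833.
√((H+B)/B) = √((4.24+32.9)/32.9) = 1.0625.
Q* ≈ 1003.872.

Q* ≈ 1,004 tubs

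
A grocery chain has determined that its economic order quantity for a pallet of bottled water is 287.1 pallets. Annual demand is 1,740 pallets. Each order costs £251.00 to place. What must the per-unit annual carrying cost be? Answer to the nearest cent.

The basic EOQ model gives Q* = √(2DS/H); rearrange for the unknown.
From Q* = √(2DS/H): H = 2DS / Q*² = 2 × 1,740 × 251 / 287.1² = 10.5971.

H ≈ £10.60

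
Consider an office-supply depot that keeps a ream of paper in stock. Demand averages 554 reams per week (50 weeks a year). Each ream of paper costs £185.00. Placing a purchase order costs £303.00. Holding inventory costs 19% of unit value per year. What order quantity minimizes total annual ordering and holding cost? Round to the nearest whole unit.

Q* ≈ 691 reams

Annual demand D = 554 × 50 = 27,700.
Holding cost H = 0.19 × £185.00 = £35.1500 per unit per year.
EOQ = √(2DS / H) = √(2 × 27,700 × 303 / 35.15).
= √(16,786,200 / 35.15) = √477,559.0327 ≈ 691.056.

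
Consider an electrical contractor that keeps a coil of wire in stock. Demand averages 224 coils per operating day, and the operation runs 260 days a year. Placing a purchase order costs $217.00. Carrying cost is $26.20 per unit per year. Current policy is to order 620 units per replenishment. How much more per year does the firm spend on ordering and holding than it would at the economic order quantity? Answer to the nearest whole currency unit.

Annual demand D = 224 × 260 = 58,240.
EOQ = √(2DS/H) = √(2 × 58,240 × 217 / 26.2) ≈ 982.21.
Cost at Q* = (D/Q*)S + (Q*/2)H = √(2DSH) ≈ $25,733.93.
Cost at Q = 620: (58,240/620)×217 + (620/2)×26.2 = $20,384.00 + $8,122.00 = $28,506.00.
Excess = $28,506.00 − $25,733.93 = $2,772.07.

Extra cost ≈ $2,772 per year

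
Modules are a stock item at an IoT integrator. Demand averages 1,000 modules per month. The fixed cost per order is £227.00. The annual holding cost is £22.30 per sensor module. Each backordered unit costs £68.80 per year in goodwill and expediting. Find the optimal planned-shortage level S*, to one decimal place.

Annual demand D = 1,000 × 12 = 12,000.
With planned backorders, Q* = √(2DS/H) · √((H+B)/B).
√(2DS/H) = √(2 × 12,000 × 227 / 22.3) = 494.272.
√((H+B)/B) = √((22.3+68.8)/68.8) = 1.1507.
Q* ≈ 568.763.
S* = Q* · H/(H+B) = 568.763 × 22.3/91.1 ≈ 139.225.

S* ≈ 139.2 modules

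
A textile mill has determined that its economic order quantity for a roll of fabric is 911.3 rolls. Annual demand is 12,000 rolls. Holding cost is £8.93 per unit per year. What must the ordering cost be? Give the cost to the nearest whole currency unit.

Invert the EOQ relation Q*² = 2DS/H.
From Q* = √(2DS/H): S = Q*²H / (2D) = 911.3² × 8.93 / (2 × 12,000) = 309.0032.

S ≈ £309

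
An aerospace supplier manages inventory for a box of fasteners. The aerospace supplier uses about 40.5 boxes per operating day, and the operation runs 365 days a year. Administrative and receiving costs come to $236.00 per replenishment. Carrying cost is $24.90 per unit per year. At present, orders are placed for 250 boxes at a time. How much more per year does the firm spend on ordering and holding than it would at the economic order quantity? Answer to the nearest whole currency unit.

Extra cost ≈ $3,886 per year

Annual demand D = 40.5 × 365 = 14,782.5.
EOQ = √(2DS/H) = √(2 × 14,782.5 × 236 / 24.9) ≈ 529.35.
Cost at Q* = (D/Q*)S + (Q*/2)H = √(2DSH) ≈ $13,180.89.
Cost at Q = 250: (14,782.5/250)×236 + (250/2)×24.9 = $13,954.68 + $3,112.50 = $17,067.18.
Excess = $17,067.18 − $13,180.89 = $3,886.29.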